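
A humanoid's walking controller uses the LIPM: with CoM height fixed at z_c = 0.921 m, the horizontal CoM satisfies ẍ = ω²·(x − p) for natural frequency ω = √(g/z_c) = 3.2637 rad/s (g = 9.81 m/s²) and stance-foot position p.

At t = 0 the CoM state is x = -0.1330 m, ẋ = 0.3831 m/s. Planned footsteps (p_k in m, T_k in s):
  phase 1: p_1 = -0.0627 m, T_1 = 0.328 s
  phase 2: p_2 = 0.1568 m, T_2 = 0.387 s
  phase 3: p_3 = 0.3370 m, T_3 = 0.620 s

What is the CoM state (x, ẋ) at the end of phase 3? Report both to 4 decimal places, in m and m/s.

x = -1.4608, ẋ = -5.7552

phase 1: p=-0.0627, T=0.328, ωT=1.070494, cosh=1.629829, sinh=1.286990; start (x,ẋ)=(-0.133000, 0.383100) → end (x,ẋ)=(-0.026207, 0.329103)
phase 2: p=0.1568, T=0.387, ωT=1.263052, cosh=1.909493, sinh=1.626704; start (x,ẋ)=(-0.026207, 0.329103) → end (x,ẋ)=(-0.028619, -0.343180)
phase 3: p=0.3370, T=0.620, ωT=2.023494, cosh=3.848451, sinh=3.716259; start (x,ẋ)=(-0.028619, -0.343180) → end (x,ẋ)=(-1.460833, -5.755211)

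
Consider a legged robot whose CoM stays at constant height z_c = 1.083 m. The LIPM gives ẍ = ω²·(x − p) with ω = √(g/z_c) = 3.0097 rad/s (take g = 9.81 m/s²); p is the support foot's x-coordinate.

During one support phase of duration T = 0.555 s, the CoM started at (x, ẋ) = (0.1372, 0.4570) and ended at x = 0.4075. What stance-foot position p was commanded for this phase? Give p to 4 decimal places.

ωT = 3.0097·0.555 = 1.670384; cosh(ωT) = 2.751190, sinh(ωT) = 2.563015
x(T) = p + (x₀−p)·cosh(ωT) + (ẋ₀/ω)·sinh(ωT) ⇒ p·(1 − cosh) = x(T) − x₀·cosh − (ẋ₀/ω)·sinh
numerator   = 0.4075 − (0.1372)·2.751190 − (0.4570/3.0097)·2.563015 = -0.359138
denominator = 1 − 2.751190 = -1.751190
p = -0.359138 / -1.751190 = 0.2051

p = 0.2051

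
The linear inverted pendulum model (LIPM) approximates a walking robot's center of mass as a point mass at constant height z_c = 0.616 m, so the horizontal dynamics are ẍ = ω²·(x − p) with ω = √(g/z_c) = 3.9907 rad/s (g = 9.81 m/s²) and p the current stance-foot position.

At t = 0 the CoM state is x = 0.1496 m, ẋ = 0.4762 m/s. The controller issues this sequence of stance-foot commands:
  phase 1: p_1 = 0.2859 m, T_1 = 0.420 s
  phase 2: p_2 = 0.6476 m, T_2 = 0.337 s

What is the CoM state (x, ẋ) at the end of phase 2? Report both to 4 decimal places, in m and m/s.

phase 1: p=0.2859, T=0.420, ωT=1.676094, cosh=2.765871, sinh=2.578768; start (x,ẋ)=(0.149600, 0.476200) → end (x,ẋ)=(0.216630, -0.085568)
phase 2: p=0.6476, T=0.337, ωT=1.344866, cosh=2.049123, sinh=1.788549; start (x,ẋ)=(0.216630, -0.085568) → end (x,ẋ)=(-0.273861, -3.251417)

x = -0.2739, ẋ = -3.2514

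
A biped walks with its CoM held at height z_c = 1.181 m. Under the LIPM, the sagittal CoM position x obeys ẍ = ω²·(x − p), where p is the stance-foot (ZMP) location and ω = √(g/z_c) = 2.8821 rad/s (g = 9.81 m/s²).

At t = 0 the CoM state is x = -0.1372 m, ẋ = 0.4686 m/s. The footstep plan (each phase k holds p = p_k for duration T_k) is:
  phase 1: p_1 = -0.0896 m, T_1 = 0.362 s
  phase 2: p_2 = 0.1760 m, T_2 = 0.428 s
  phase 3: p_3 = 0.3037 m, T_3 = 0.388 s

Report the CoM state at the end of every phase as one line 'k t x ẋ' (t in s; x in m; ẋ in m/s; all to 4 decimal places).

phase 1: p=-0.0896, T=0.362, ωT=1.043320, cosh=1.595455, sinh=1.243172; start (x,ẋ)=(-0.137200, 0.468600) → end (x,ẋ)=(0.036583, 0.577082)
phase 2: p=0.1760, T=0.428, ωT=1.233539, cosh=1.862309, sinh=1.571049; start (x,ẋ)=(0.036583, 0.577082) → end (x,ẋ)=(0.230934, 0.443437)
phase 3: p=0.3037, T=0.388, ωT=1.118255, cosh=1.693180, sinh=1.366330; start (x,ẋ)=(0.230934, 0.443437) → end (x,ẋ)=(0.390716, 0.464273)

1 0.3620 0.0366 0.5771
2 0.7900 0.2309 0.4434
3 1.1780 0.3907 0.4643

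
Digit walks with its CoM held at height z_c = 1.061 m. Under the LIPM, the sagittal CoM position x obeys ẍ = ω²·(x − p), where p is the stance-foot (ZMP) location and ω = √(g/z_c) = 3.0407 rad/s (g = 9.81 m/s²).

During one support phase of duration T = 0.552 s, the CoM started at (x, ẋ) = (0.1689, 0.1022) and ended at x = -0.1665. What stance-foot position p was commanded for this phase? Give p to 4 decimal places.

p = 0.4072

ωT = 3.0407·0.552 = 1.678466; cosh(ωT) = 2.771997, sinh(ωT) = 2.585337
x(T) = p + (x₀−p)·cosh(ωT) + (ẋ₀/ω)·sinh(ωT) ⇒ p·(1 − cosh) = x(T) − x₀·cosh − (ẋ₀/ω)·sinh
numerator   = -0.1665 − (0.1689)·2.771997 − (0.1022/3.0407)·2.585337 = -0.721585
denominator = 1 − 2.771997 = -1.771997
p = -0.721585 / -1.771997 = 0.4072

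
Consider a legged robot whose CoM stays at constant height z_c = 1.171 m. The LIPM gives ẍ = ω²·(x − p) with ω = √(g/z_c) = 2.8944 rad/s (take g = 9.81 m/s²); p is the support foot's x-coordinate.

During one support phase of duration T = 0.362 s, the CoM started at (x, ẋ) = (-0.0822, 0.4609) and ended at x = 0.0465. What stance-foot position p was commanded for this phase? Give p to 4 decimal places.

p = 0.0349

ωT = 2.8944·0.362 = 1.047773; cosh(ωT) = 1.601006, sinh(ωT) = 1.250288
x(T) = p + (x₀−p)·cosh(ωT) + (ẋ₀/ω)·sinh(ωT) ⇒ p·(1 − cosh) = x(T) − x₀·cosh − (ẋ₀/ω)·sinh
numerator   = 0.0465 − (-0.0822)·1.601006 − (0.4609/2.8944)·1.250288 = -0.020991
denominator = 1 − 1.601006 = -0.601006
p = -0.020991 / -0.601006 = 0.0349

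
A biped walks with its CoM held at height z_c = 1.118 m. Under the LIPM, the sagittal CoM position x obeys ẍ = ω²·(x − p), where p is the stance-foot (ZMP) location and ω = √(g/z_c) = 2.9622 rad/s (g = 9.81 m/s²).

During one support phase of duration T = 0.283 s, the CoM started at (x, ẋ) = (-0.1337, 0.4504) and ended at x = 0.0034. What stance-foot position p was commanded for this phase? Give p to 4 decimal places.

p = -0.1181

ωT = 2.9622·0.283 = 0.838303; cosh(ωT) = 1.372441, sinh(ωT) = 0.939997
x(T) = p + (x₀−p)·cosh(ωT) + (ẋ₀/ω)·sinh(ωT) ⇒ p·(1 − cosh) = x(T) − x₀·cosh − (ẋ₀/ω)·sinh
numerator   = 0.0034 − (-0.1337)·1.372441 − (0.4504/2.9622)·0.939997 = 0.043970
denominator = 1 − 1.372441 = -0.372441
p = 0.043970 / -0.372441 = -0.1181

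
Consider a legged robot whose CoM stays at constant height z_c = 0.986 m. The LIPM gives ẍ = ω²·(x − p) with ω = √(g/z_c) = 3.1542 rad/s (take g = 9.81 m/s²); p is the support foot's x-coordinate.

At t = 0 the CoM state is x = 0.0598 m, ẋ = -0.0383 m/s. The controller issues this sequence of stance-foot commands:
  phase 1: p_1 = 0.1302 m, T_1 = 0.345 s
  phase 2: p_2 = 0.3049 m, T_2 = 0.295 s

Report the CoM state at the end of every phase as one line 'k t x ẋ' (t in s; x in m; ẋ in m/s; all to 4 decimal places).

phase 1: p=0.1302, T=0.345, ωT=1.088199, cosh=1.652872, sinh=1.316050; start (x,ẋ)=(0.059800, -0.038300) → end (x,ẋ)=(-0.002142, -0.355541)
phase 2: p=0.3049, T=0.295, ωT=0.930489, cosh=1.465055, sinh=1.070694; start (x,ẋ)=(-0.002142, -0.355541) → end (x,ẋ)=(-0.265623, -1.557826)

1 0.3450 -0.0021 -0.3555
2 0.6400 -0.2656 -1.5578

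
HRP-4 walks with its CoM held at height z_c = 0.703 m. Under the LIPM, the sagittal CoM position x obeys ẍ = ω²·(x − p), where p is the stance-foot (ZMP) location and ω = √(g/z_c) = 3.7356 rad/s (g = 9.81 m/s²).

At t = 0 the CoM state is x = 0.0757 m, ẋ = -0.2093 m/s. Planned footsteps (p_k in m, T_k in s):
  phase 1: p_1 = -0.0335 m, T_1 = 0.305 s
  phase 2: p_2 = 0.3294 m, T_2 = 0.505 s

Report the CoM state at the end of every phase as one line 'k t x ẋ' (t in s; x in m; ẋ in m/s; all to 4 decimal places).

phase 1: p=-0.0335, T=0.305, ωT=1.139358, cosh=1.722393, sinh=1.402369; start (x,ẋ)=(0.075700, -0.209300) → end (x,ẋ)=(0.076013, 0.211568)
phase 2: p=0.3294, T=0.505, ωT=1.886478, cosh=3.373851, sinh=3.222246; start (x,ẋ)=(0.076013, 0.211568) → end (x,ẋ)=(-0.342997, -2.336229)

1 0.3050 0.0760 0.2116
2 0.8100 -0.3430 -2.3362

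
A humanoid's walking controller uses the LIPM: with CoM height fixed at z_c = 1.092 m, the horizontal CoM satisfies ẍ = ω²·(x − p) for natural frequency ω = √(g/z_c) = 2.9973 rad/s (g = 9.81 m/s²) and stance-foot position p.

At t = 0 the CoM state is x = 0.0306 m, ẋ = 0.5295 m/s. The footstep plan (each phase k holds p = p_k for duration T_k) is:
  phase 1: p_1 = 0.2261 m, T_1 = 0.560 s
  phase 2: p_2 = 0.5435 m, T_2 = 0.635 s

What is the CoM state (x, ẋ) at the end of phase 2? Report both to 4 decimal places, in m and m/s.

x = -0.8884, ẋ = -4.1190

phase 1: p=0.2261, T=0.560, ωT=1.678488, cosh=2.772053, sinh=2.585397; start (x,ẋ)=(0.030600, 0.529500) → end (x,ẋ)=(0.140897, -0.047169)
phase 2: p=0.5435, T=0.635, ωT=1.903285, cosh=3.428488, sinh=3.279410; start (x,ẋ)=(0.140897, -0.047169) → end (x,ẋ)=(-0.888427, -4.119050)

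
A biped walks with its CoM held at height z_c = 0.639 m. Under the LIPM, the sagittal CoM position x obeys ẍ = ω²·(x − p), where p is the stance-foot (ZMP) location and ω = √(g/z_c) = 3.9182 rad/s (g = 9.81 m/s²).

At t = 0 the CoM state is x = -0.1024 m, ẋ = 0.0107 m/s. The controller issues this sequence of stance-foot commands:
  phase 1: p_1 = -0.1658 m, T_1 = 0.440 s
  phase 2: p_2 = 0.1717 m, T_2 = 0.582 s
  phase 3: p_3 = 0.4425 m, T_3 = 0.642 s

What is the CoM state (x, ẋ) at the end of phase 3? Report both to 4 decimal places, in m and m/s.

phase 1: p=-0.1658, T=0.440, ωT=1.724008, cosh=2.892653, sinh=2.714303; start (x,ẋ)=(-0.102400, 0.010700) → end (x,ẋ)=(0.025007, 0.705222)
phase 2: p=0.1717, T=0.582, ωT=2.280392, cosh=4.941381, sinh=4.839137; start (x,ẋ)=(0.025007, 0.705222) → end (x,ẋ)=(0.317810, 0.703359)
phase 3: p=0.4425, T=0.642, ωT=2.515484, cosh=6.226712, sinh=6.145888; start (x,ẋ)=(0.317810, 0.703359) → end (x,ẋ)=(0.769342, 1.376967)

x = 0.7693, ẋ = 1.3770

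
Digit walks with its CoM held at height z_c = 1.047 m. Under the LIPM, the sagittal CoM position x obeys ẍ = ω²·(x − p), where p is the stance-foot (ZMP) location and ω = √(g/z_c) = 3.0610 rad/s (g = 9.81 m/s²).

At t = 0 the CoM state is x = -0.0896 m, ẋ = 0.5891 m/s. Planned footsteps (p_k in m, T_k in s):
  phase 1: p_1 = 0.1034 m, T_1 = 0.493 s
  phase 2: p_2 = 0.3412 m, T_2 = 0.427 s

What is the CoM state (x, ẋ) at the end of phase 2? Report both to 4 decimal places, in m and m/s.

x = -0.1464, ẋ = -1.2251

phase 1: p=0.1034, T=0.493, ωT=1.509073, cosh=2.371826, sinh=2.150711; start (x,ẋ)=(-0.089600, 0.589100) → end (x,ẋ)=(0.059549, 0.126661)
phase 2: p=0.3412, T=0.427, ωT=1.307047, cosh=1.982932, sinh=1.712314; start (x,ẋ)=(0.059549, 0.126661) → end (x,ẋ)=(-0.146440, -1.225082)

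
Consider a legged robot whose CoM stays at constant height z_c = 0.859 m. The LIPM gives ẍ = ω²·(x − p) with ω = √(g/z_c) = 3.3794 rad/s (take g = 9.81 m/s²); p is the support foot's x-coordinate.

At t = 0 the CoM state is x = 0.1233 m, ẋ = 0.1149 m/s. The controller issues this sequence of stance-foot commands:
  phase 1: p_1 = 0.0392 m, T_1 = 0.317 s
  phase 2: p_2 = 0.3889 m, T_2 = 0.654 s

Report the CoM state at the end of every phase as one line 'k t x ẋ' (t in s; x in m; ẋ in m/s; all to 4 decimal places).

1 0.3170 0.2202 0.5535
2 0.9710 0.3481 -0.0147

phase 1: p=0.0392, T=0.317, ωT=1.071270, cosh=1.630829, sinh=1.288255; start (x,ẋ)=(0.123300, 0.114900) → end (x,ẋ)=(0.220154, 0.553514)
phase 2: p=0.3889, T=0.654, ωT=2.210128, cosh=4.613283, sinh=4.503596; start (x,ẋ)=(0.220154, 0.553514) → end (x,ẋ)=(0.348072, -0.014712)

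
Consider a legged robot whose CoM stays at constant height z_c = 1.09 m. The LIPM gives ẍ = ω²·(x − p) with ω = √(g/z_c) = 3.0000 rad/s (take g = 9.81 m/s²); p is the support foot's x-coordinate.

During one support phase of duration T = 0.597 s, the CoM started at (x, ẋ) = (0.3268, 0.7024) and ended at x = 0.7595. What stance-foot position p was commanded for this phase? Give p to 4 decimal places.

p = 0.4468

ωT = 3.0000·0.597 = 1.791000; cosh(ωT) = 3.081119, sinh(ωT) = 2.914326
x(T) = p + (x₀−p)·cosh(ωT) + (ẋ₀/ω)·sinh(ωT) ⇒ p·(1 − cosh) = x(T) − x₀·cosh − (ẋ₀/ω)·sinh
numerator   = 0.7595 − (0.3268)·3.081119 − (0.7024/3.0000)·2.914326 = -0.929751
denominator = 1 − 3.081119 = -2.081119
p = -0.929751 / -2.081119 = 0.4468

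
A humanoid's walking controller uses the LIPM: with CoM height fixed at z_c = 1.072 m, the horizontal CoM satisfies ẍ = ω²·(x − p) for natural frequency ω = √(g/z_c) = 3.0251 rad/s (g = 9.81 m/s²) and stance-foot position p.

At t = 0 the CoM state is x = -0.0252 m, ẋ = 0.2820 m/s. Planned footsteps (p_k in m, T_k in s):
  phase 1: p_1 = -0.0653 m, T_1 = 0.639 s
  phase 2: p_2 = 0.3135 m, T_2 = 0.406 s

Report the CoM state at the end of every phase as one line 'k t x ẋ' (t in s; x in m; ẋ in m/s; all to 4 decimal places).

phase 1: p=-0.0653, T=0.639, ωT=1.933039, cosh=3.527593, sinh=3.382885; start (x,ẋ)=(-0.025200, 0.282000) → end (x,ẋ)=(0.391509, 1.405147)
phase 2: p=0.3135, T=0.406, ωT=1.228191, cosh=1.853933, sinh=1.561111; start (x,ẋ)=(0.391509, 1.405147) → end (x,ẋ)=(1.183254, 2.973450)

1 0.6390 0.3915 1.4051
2 1.0450 1.1833 2.9734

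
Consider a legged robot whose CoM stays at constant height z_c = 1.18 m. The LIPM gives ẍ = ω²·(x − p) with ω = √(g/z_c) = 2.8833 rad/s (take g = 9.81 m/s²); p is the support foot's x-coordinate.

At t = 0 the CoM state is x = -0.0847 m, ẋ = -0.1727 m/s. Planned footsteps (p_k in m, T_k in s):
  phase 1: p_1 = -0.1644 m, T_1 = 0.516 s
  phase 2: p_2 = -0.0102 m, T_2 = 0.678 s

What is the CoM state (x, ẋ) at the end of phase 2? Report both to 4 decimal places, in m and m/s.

x = -0.2538, ẋ = -0.6524

phase 1: p=-0.1644, T=0.516, ωT=1.487783, cosh=2.326571, sinh=2.100698; start (x,ẋ)=(-0.084700, -0.172700) → end (x,ẋ)=(-0.104797, 0.080940)
phase 2: p=-0.0102, T=0.678, ωT=1.954877, cosh=3.602317, sinh=3.460736; start (x,ẋ)=(-0.104797, 0.080940) → end (x,ẋ)=(-0.253819, -0.652352)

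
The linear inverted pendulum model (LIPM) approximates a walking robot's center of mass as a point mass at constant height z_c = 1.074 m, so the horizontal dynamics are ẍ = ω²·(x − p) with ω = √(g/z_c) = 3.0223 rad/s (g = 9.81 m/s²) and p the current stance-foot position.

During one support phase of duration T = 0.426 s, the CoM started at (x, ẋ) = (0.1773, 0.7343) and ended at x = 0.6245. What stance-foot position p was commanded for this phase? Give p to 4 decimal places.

p = 0.1346

ωT = 3.0223·0.426 = 1.287500; cosh(ωT) = 1.949838, sinh(ωT) = 1.673878
x(T) = p + (x₀−p)·cosh(ωT) + (ẋ₀/ω)·sinh(ωT) ⇒ p·(1 − cosh) = x(T) − x₀·cosh − (ẋ₀/ω)·sinh
numerator   = 0.6245 − (0.1773)·1.949838 − (0.7343/3.0223)·1.673878 = -0.127893
denominator = 1 − 1.949838 = -0.949838
p = -0.127893 / -0.949838 = 0.1346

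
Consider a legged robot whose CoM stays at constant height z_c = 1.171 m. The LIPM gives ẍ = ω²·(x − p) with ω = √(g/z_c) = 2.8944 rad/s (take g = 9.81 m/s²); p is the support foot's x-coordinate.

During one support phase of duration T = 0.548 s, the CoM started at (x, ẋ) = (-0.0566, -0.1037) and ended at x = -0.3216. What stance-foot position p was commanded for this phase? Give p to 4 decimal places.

p = 0.0607

ωT = 2.8944·0.548 = 1.586131; cosh(ωT) = 2.544765, sinh(ωT) = 2.340049
x(T) = p + (x₀−p)·cosh(ωT) + (ẋ₀/ω)·sinh(ωT) ⇒ p·(1 − cosh) = x(T) − x₀·cosh − (ẋ₀/ω)·sinh
numerator   = -0.3216 − (-0.0566)·2.544765 − (-0.1037/2.8944)·2.340049 = -0.093727
denominator = 1 − 2.544765 = -1.544765
p = -0.093727 / -1.544765 = 0.0607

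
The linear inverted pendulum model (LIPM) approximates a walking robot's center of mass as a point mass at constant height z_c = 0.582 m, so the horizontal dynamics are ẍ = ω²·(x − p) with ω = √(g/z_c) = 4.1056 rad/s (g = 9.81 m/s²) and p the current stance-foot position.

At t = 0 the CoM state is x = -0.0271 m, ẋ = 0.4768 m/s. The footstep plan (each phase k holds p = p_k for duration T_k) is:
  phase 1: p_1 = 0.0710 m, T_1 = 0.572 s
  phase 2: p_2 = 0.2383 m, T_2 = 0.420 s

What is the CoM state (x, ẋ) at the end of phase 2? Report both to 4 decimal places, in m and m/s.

phase 1: p=0.0710, T=0.572, ωT=2.348403, cosh=5.282181, sinh=5.186659; start (x,ẋ)=(-0.027100, 0.476800) → end (x,ẋ)=(0.155166, 0.429568)
phase 2: p=0.2383, T=0.420, ωT=1.724352, cosh=2.893587, sinh=2.715298; start (x,ẋ)=(0.155166, 0.429568) → end (x,ẋ)=(0.281845, 0.316220)

x = 0.2818, ẋ = 0.3162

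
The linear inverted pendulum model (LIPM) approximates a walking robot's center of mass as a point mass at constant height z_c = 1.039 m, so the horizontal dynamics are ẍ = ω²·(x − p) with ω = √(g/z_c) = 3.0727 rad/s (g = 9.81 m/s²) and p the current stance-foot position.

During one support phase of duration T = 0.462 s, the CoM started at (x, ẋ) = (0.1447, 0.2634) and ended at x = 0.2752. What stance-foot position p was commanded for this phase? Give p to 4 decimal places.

ωT = 3.0727·0.462 = 1.419587; cosh(ωT) = 2.188614, sinh(ωT) = 1.946800
x(T) = p + (x₀−p)·cosh(ωT) + (ẋ₀/ω)·sinh(ωT) ⇒ p·(1 − cosh) = x(T) − x₀·cosh − (ẋ₀/ω)·sinh
numerator   = 0.2752 − (0.1447)·2.188614 − (0.2634/3.0727)·1.946800 = -0.208377
denominator = 1 − 2.188614 = -1.188614
p = -0.208377 / -1.188614 = 0.1753

p = 0.1753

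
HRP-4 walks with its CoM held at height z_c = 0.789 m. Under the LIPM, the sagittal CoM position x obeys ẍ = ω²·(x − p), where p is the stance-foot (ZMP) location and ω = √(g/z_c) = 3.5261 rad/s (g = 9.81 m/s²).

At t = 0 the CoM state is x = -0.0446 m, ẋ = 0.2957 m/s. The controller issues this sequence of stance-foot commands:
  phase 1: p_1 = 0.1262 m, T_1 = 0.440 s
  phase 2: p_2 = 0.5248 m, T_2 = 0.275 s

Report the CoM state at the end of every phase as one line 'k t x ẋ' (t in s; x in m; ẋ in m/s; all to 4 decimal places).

phase 1: p=0.1262, T=0.440, ωT=1.551484, cosh=2.465200, sinh=2.253267; start (x,ẋ)=(-0.044600, 0.295700) → end (x,ẋ)=(-0.105896, -0.628088)
phase 2: p=0.5248, T=0.275, ωT=0.969678, cosh=1.508150, sinh=1.128944; start (x,ẋ)=(-0.105896, -0.628088) → end (x,ẋ)=(-0.627478, -3.457908)

1 0.4400 -0.1059 -0.6281
2 0.7150 -0.6275 -3.4579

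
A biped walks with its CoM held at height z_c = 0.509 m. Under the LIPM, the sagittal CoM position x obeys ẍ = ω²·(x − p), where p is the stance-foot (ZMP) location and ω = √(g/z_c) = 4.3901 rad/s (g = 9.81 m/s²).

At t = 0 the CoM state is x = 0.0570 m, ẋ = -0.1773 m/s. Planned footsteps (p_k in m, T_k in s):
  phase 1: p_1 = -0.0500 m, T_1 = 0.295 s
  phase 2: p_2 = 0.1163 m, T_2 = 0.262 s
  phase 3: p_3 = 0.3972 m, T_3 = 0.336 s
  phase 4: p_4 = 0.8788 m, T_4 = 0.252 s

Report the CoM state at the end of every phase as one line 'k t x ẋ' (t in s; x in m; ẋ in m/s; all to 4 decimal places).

1 0.2950 0.0918 0.4453
2 0.5570 0.2179 0.6209
3 0.8930 0.2777 -0.2026
4 1.1450 -0.1914 -3.8925

phase 1: p=-0.0500, T=0.295, ωT=1.295079, cosh=1.962581, sinh=1.688705; start (x,ẋ)=(0.057000, -0.177300) → end (x,ẋ)=(0.091796, 0.445288)
phase 2: p=0.1163, T=0.262, ωT=1.150206, cosh=1.737708, sinh=1.421136; start (x,ẋ)=(0.091796, 0.445288) → end (x,ẋ)=(0.217864, 0.620899)
phase 3: p=0.3972, T=0.336, ωT=1.475074, cosh=2.300060, sinh=2.071298; start (x,ẋ)=(0.217864, 0.620899) → end (x,ẋ)=(0.277664, -0.202631)
phase 4: p=0.8788, T=0.252, ωT=1.106305, cosh=1.676973, sinh=1.346194; start (x,ẋ)=(0.277664, -0.202631) → end (x,ẋ)=(-0.191424, -3.892475)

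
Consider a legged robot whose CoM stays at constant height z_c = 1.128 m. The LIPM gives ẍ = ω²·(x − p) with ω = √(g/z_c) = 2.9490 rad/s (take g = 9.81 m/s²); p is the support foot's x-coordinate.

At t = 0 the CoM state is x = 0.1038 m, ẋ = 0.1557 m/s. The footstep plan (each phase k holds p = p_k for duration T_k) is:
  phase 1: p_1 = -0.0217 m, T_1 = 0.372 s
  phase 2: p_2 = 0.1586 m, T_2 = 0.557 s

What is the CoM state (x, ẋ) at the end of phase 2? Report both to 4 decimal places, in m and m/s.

x = 1.0577, ẋ = 2.7404

phase 1: p=-0.0217, T=0.372, ωT=1.097028, cosh=1.664556, sinh=1.330695; start (x,ẋ)=(0.103800, 0.155700) → end (x,ẋ)=(0.257459, 0.751661)
phase 2: p=0.1586, T=0.557, ωT=1.642593, cosh=2.681016, sinh=2.487538; start (x,ẋ)=(0.257459, 0.751661) → end (x,ẋ)=(1.057684, 2.740421)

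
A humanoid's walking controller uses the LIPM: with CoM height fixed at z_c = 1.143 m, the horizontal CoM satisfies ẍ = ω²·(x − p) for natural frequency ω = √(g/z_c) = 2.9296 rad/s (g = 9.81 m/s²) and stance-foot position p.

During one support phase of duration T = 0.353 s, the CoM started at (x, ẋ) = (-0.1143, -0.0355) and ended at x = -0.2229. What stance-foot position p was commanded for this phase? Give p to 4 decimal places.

ωT = 2.9296·0.353 = 1.034149; cosh(ωT) = 1.584120, sinh(ωT) = 1.228591
x(T) = p + (x₀−p)·cosh(ωT) + (ẋ₀/ω)·sinh(ωT) ⇒ p·(1 − cosh) = x(T) − x₀·cosh − (ẋ₀/ω)·sinh
numerator   = -0.2229 − (-0.1143)·1.584120 − (-0.0355/2.9296)·1.228591 = -0.026947
denominator = 1 − 1.584120 = -0.584120
p = -0.026947 / -0.584120 = 0.0461

p = 0.0461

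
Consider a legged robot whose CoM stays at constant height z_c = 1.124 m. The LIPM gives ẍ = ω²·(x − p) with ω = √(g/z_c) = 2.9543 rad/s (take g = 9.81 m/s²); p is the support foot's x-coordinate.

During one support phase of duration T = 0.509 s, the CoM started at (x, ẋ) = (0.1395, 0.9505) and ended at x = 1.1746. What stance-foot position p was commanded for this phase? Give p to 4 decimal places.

p = -0.1157

ωT = 2.9543·0.509 = 1.503739; cosh(ωT) = 2.360387, sinh(ωT) = 2.138089
x(T) = p + (x₀−p)·cosh(ωT) + (ẋ₀/ω)·sinh(ωT) ⇒ p·(1 − cosh) = x(T) − x₀·cosh − (ẋ₀/ω)·sinh
numerator   = 1.1746 − (0.1395)·2.360387 − (0.9505/2.9543)·2.138089 = 0.157429
denominator = 1 − 2.360387 = -1.360387
p = 0.157429 / -1.360387 = -0.1157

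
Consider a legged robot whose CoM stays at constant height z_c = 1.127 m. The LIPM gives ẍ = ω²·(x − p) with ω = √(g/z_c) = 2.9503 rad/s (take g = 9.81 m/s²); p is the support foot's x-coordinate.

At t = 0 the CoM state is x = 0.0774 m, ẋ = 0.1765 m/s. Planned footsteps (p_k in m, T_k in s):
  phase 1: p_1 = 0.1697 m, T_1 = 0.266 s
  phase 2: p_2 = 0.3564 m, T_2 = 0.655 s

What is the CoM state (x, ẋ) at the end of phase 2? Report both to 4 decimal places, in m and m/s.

phase 1: p=0.1697, T=0.266, ωT=0.784780, cosh=1.324072, sinh=0.867852; start (x,ẋ)=(0.077400, 0.176500) → end (x,ẋ)=(0.099407, -0.002628)
phase 2: p=0.3564, T=0.655, ωT=1.932446, cosh=3.525590, sinh=3.380796; start (x,ẋ)=(0.099407, -0.002628) → end (x,ẋ)=(-0.552664, -2.572609)

x = -0.5527, ẋ = -2.5726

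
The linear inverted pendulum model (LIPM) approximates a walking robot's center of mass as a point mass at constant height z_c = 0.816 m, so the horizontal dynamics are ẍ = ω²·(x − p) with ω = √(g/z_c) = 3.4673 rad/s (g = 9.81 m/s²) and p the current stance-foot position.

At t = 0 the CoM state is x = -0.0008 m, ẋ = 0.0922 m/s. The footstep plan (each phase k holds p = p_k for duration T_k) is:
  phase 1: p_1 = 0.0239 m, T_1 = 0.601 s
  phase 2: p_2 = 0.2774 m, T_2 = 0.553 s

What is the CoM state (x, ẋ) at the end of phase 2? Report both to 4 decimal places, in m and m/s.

x = -0.5523, ẋ = -2.7445

phase 1: p=0.0239, T=0.601, ωT=2.083847, cosh=4.079887, sinh=3.955437; start (x,ẋ)=(-0.000800, 0.092200) → end (x,ẋ)=(0.028307, 0.037413)
phase 2: p=0.2774, T=0.553, ωT=1.917417, cosh=3.475174, sinh=3.328188; start (x,ẋ)=(0.028307, 0.037413) → end (x,ẋ)=(-0.552330, -2.744474)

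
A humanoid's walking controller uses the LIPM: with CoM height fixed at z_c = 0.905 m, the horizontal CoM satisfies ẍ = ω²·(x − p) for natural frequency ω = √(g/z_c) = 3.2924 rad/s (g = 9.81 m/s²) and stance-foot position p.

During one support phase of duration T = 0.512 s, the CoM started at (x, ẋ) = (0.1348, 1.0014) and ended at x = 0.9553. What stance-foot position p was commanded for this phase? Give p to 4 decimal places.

ωT = 3.2924·0.512 = 1.685709; cosh(ωT) = 2.790794, sinh(ωT) = 2.605481
x(T) = p + (x₀−p)·cosh(ωT) + (ẋ₀/ω)·sinh(ωT) ⇒ p·(1 − cosh) = x(T) − x₀·cosh − (ẋ₀/ω)·sinh
numerator   = 0.9553 − (0.1348)·2.790794 − (1.0014/3.2924)·2.605481 = -0.213369
denominator = 1 − 2.790794 = -1.790794
p = -0.213369 / -1.790794 = 0.1191

p = 0.1191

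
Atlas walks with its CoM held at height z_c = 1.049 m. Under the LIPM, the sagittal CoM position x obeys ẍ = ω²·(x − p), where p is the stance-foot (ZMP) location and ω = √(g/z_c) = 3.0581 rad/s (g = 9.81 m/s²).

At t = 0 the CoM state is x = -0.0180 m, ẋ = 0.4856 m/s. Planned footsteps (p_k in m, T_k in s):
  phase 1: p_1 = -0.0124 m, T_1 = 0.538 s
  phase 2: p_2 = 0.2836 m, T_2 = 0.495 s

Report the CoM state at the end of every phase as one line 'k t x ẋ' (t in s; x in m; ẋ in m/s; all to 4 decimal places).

1 0.5380 0.3687 1.2624
2 1.0330 1.3787 3.5695

phase 1: p=-0.0124, T=0.538, ωT=1.645258, cosh=2.687654, sinh=2.494691; start (x,ẋ)=(-0.018000, 0.485600) → end (x,ẋ)=(0.368685, 1.262402)
phase 2: p=0.2836, T=0.495, ωT=1.513759, cosh=2.381931, sinh=2.161850; start (x,ẋ)=(0.368685, 1.262402) → end (x,ẋ)=(1.378691, 3.569464)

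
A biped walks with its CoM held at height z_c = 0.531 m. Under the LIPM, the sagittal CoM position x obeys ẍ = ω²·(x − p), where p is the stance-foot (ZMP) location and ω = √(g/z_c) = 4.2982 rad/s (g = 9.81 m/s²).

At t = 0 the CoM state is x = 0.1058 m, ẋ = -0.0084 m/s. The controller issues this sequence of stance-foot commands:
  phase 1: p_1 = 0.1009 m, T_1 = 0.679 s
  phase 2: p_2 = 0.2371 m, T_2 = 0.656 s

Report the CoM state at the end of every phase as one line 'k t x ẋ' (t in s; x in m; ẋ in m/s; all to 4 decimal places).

1 0.6790 0.1284 0.1164
2 1.3350 -0.4517 -2.9260

phase 1: p=0.1009, T=0.679, ωT=2.918478, cosh=9.283551, sinh=9.229535; start (x,ẋ)=(0.105800, -0.008400) → end (x,ẋ)=(0.128352, 0.116403)
phase 2: p=0.2371, T=0.656, ωT=2.819619, cosh=8.415046, sinh=8.355417; start (x,ẋ)=(0.128352, 0.116403) → end (x,ẋ)=(-0.451739, -2.925955)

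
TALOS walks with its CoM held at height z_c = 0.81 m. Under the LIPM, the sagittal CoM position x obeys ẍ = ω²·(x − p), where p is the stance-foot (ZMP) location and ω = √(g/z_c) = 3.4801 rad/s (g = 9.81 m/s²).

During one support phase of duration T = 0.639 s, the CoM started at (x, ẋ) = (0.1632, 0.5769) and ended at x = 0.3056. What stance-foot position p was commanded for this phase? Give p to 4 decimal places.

p = 0.3304

ωT = 3.4801·0.639 = 2.223784; cosh(ωT) = 4.675218, sinh(ωT) = 4.567019
x(T) = p + (x₀−p)·cosh(ωT) + (ẋ₀/ω)·sinh(ωT) ⇒ p·(1 − cosh) = x(T) − x₀·cosh − (ẋ₀/ω)·sinh
numerator   = 0.3056 − (0.1632)·4.675218 − (0.5769/3.4801)·4.567019 = -1.214475
denominator = 1 − 4.675218 = -3.675218
p = -1.214475 / -3.675218 = 0.3304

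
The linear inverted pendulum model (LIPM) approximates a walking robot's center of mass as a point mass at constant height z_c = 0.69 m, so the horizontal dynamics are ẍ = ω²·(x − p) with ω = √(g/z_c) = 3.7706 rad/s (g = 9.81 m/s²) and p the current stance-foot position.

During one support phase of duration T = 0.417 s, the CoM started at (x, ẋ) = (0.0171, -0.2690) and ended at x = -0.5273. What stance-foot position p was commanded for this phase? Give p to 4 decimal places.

p = 0.2683

ωT = 3.7706·0.417 = 1.572340; cosh(ωT) = 2.512734, sinh(ωT) = 2.305175
x(T) = p + (x₀−p)·cosh(ωT) + (ẋ₀/ω)·sinh(ωT) ⇒ p·(1 − cosh) = x(T) − x₀·cosh − (ẋ₀/ω)·sinh
numerator   = -0.5273 − (0.0171)·2.512734 − (-0.2690/3.7706)·2.305175 = -0.405813
denominator = 1 − 2.512734 = -1.512734
p = -0.405813 / -1.512734 = 0.2683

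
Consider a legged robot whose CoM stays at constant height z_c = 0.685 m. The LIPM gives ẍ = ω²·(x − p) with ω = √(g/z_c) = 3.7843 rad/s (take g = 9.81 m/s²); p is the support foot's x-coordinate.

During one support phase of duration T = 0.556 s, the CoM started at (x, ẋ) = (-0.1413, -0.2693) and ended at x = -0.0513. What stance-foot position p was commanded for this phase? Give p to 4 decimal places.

p = -0.2607

ωT = 3.7843·0.556 = 2.104071; cosh(ωT) = 4.160720, sinh(ωT) = 4.038761
x(T) = p + (x₀−p)·cosh(ωT) + (ẋ₀/ω)·sinh(ωT) ⇒ p·(1 − cosh) = x(T) − x₀·cosh − (ẋ₀/ω)·sinh
numerator   = -0.0513 − (-0.1413)·4.160720 − (-0.2693/3.7843)·4.038761 = 0.824018
denominator = 1 − 4.160720 = -3.160720
p = 0.824018 / -3.160720 = -0.2607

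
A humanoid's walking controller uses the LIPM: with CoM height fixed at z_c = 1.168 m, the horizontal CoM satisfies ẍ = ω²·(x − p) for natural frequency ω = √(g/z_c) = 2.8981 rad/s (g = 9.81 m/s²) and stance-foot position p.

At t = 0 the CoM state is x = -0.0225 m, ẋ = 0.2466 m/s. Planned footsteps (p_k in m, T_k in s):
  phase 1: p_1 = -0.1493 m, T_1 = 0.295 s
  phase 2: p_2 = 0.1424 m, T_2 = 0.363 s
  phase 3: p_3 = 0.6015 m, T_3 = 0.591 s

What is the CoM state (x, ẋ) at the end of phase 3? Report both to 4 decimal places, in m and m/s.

x = 0.9180, ẋ = 1.2071

phase 1: p=-0.1493, T=0.295, ωT=0.854939, cosh=1.388271, sinh=0.962962; start (x,ẋ)=(-0.022500, 0.246600) → end (x,ẋ)=(0.108671, 0.696216)
phase 2: p=0.1424, T=0.363, ωT=1.052010, cosh=1.606318, sinh=1.257083; start (x,ẋ)=(0.108671, 0.696216) → end (x,ẋ)=(0.390212, 0.995465)
phase 3: p=0.6015, T=0.591, ωT=1.712777, cosh=2.862351, sinh=2.681987; start (x,ẋ)=(0.390212, 0.995465) → end (x,ẋ)=(0.917954, 1.207103)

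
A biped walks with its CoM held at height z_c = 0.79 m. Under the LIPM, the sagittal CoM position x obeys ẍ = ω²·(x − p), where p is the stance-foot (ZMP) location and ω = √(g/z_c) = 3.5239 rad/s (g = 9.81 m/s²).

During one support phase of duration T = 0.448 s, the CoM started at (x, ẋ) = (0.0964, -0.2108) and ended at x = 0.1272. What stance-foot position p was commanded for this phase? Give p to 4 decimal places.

p = -0.0147

ωT = 3.5239·0.448 = 1.578707; cosh(ωT) = 2.527462, sinh(ωT) = 2.321221
x(T) = p + (x₀−p)·cosh(ωT) + (ẋ₀/ω)·sinh(ωT) ⇒ p·(1 − cosh) = x(T) − x₀·cosh − (ẋ₀/ω)·sinh
numerator   = 0.1272 − (0.0964)·2.527462 − (-0.2108/3.5239)·2.321221 = 0.022408
denominator = 1 − 2.527462 = -1.527462
p = 0.022408 / -1.527462 = -0.0147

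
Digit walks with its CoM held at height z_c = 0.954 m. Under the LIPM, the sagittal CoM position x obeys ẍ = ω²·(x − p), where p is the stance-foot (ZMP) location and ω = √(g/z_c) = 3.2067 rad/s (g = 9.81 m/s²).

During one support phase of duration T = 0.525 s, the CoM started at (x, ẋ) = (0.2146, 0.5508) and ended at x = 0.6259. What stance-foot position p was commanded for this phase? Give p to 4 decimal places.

p = 0.2343

ωT = 3.2067·0.525 = 1.683518; cosh(ωT) = 2.785091, sinh(ωT) = 2.599371
x(T) = p + (x₀−p)·cosh(ωT) + (ẋ₀/ω)·sinh(ωT) ⇒ p·(1 − cosh) = x(T) − x₀·cosh − (ẋ₀/ω)·sinh
numerator   = 0.6259 − (0.2146)·2.785091 − (0.5508/3.2067)·2.599371 = -0.418263
denominator = 1 − 2.785091 = -1.785091
p = -0.418263 / -1.785091 = 0.2343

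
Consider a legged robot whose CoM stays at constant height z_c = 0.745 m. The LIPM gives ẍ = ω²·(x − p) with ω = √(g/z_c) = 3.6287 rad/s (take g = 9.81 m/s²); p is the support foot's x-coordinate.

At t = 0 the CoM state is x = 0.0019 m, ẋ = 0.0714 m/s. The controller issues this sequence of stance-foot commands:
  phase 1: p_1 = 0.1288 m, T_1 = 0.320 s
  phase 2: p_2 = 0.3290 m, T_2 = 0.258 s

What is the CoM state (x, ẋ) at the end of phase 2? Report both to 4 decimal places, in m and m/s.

x = -0.4112, ẋ = -2.3358

phase 1: p=0.1288, T=0.320, ωT=1.161184, cosh=1.753414, sinh=1.440299; start (x,ẋ)=(0.001900, 0.071400) → end (x,ẋ)=(-0.065368, -0.538038)
phase 2: p=0.3290, T=0.258, ωT=0.936205, cosh=1.471198, sinh=1.079085; start (x,ẋ)=(-0.065368, -0.538038) → end (x,ẋ)=(-0.411193, -2.335779)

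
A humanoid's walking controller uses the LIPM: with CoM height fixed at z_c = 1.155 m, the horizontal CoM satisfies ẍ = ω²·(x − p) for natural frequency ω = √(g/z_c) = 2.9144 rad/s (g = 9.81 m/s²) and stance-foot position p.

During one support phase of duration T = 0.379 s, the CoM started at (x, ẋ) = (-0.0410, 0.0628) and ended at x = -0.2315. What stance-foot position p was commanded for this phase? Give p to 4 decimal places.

p = 0.2843

ωT = 2.9144·0.379 = 1.104558; cosh(ωT) = 1.674623, sinh(ωT) = 1.343266
x(T) = p + (x₀−p)·cosh(ωT) + (ẋ₀/ω)·sinh(ωT) ⇒ p·(1 − cosh) = x(T) − x₀·cosh − (ẋ₀/ω)·sinh
numerator   = -0.2315 − (-0.0410)·1.674623 − (0.0628/2.9144)·1.343266 = -0.191785
denominator = 1 − 1.674623 = -0.674623
p = -0.191785 / -0.674623 = 0.2843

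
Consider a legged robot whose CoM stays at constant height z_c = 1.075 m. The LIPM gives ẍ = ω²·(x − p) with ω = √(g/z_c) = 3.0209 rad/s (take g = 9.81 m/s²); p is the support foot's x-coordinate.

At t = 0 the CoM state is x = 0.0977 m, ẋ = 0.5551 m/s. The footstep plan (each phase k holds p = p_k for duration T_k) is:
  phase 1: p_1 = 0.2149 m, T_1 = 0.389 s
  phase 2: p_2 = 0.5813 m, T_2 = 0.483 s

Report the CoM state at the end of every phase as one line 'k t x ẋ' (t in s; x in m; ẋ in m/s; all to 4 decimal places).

phase 1: p=0.2149, T=0.389, ωT=1.175130, cosh=1.773672, sinh=1.464893; start (x,ẋ)=(0.097700, 0.555100) → end (x,ẋ)=(0.276204, 0.465921)
phase 2: p=0.5813, T=0.483, ωT=1.459095, cosh=2.267255, sinh=2.034808; start (x,ẋ)=(0.276204, 0.465921) → end (x,ẋ)=(0.203404, -0.819047)

1 0.3890 0.2762 0.4659
2 0.8720 0.2034 -0.8190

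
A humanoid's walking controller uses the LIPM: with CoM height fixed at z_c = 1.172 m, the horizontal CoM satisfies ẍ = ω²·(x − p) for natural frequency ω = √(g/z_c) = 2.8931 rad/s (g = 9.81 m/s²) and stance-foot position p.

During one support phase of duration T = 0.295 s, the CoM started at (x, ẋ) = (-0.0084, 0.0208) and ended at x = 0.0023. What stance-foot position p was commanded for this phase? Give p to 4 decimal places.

ωT = 2.8931·0.295 = 0.853464; cosh(ωT) = 1.386852, sinh(ωT) = 0.960915
x(T) = p + (x₀−p)·cosh(ωT) + (ẋ₀/ω)·sinh(ωT) ⇒ p·(1 − cosh) = x(T) − x₀·cosh − (ẋ₀/ω)·sinh
numerator   = 0.0023 − (-0.0084)·1.386852 − (0.0208/2.8931)·0.960915 = 0.007041
denominator = 1 − 1.386852 = -0.386852
p = 0.007041 / -0.386852 = -0.0182

p = -0.0182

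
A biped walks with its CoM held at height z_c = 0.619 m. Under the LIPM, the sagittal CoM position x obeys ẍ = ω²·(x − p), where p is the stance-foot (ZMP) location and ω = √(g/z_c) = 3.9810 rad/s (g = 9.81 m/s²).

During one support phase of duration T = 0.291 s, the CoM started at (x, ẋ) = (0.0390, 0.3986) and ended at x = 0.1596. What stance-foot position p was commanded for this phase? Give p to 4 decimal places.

ωT = 3.9810·0.291 = 1.158471; cosh(ωT) = 1.749513, sinh(ωT) = 1.435547
x(T) = p + (x₀−p)·cosh(ωT) + (ẋ₀/ω)·sinh(ωT) ⇒ p·(1 − cosh) = x(T) − x₀·cosh − (ẋ₀/ω)·sinh
numerator   = 0.1596 − (0.0390)·1.749513 − (0.3986/3.9810)·1.435547 = -0.052366
denominator = 1 − 1.749513 = -0.749513
p = -0.052366 / -0.749513 = 0.0699

p = 0.0699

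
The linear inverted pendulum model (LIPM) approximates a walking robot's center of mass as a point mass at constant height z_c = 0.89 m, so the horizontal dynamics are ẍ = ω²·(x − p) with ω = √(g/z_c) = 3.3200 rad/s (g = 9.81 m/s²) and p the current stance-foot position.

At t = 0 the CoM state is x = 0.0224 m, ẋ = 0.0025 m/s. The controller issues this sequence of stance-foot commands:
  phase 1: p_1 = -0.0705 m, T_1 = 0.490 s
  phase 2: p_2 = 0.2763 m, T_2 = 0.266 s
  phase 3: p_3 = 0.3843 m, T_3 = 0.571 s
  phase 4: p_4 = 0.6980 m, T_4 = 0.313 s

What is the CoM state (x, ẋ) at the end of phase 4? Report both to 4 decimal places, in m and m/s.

x = 2.1272, ẋ = 5.1563

phase 1: p=-0.0705, T=0.490, ωT=1.626800, cosh=2.642063, sinh=2.445505; start (x,ẋ)=(0.022400, 0.002500) → end (x,ẋ)=(0.176789, 0.760868)
phase 2: p=0.2763, T=0.266, ωT=0.883120, cosh=1.415962, sinh=1.002471; start (x,ẋ)=(0.176789, 0.760868) → end (x,ẋ)=(0.365140, 0.746167)
phase 3: p=0.3843, T=0.571, ωT=1.895720, cosh=3.403775, sinh=3.253565; start (x,ẋ)=(0.365140, 0.746167) → end (x,ẋ)=(1.050319, 2.332819)
phase 4: p=0.6980, T=0.313, ωT=1.039160, cosh=1.590297, sinh=1.236545; start (x,ẋ)=(1.050319, 2.332819) → end (x,ẋ)=(2.127157, 5.156258)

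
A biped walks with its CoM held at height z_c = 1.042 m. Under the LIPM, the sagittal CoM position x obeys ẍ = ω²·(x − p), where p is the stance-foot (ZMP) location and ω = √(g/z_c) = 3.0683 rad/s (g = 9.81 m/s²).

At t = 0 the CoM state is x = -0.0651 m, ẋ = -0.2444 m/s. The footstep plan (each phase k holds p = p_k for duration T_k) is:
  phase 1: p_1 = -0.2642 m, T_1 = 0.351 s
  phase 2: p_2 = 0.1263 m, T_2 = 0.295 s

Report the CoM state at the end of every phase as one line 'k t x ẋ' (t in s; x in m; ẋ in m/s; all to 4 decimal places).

1 0.3510 -0.0414 0.3923
2 0.6460 0.0173 0.0323

phase 1: p=-0.2642, T=0.351, ωT=1.076973, cosh=1.638203, sinh=1.297578; start (x,ẋ)=(-0.065100, -0.244400) → end (x,ẋ)=(-0.041390, 0.392312)
phase 2: p=0.1263, T=0.295, ωT=0.905148, cosh=1.438390, sinh=1.033909; start (x,ẋ)=(-0.041390, 0.392312) → end (x,ẋ)=(0.017291, 0.032327)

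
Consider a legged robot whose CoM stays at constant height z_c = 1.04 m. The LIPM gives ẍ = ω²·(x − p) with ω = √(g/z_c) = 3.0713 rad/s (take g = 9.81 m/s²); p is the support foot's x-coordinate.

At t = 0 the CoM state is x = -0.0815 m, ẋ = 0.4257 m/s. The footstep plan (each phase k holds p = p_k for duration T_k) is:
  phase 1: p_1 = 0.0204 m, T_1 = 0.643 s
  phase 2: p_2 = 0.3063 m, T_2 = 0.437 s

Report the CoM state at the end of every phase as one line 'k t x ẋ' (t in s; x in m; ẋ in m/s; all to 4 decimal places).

1 0.6430 0.1360 0.4574
2 1.0800 0.2236 0.0022

phase 1: p=0.0204, T=0.643, ωT=1.974846, cosh=3.672146, sinh=3.533363; start (x,ẋ)=(-0.081500, 0.425700) → end (x,ẋ)=(0.135953, 0.457412)
phase 2: p=0.3063, T=0.437, ωT=1.342158, cosh=2.044288, sinh=1.783007; start (x,ẋ)=(0.135953, 0.457412) → end (x,ẋ)=(0.223607, 0.002236)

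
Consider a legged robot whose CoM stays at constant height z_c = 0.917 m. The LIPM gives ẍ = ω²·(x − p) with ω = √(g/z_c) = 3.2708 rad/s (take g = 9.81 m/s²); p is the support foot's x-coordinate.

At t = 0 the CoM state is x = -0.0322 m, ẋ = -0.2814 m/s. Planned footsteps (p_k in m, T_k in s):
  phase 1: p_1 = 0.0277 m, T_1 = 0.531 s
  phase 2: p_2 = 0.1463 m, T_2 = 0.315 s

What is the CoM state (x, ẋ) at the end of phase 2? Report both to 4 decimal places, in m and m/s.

x = -1.2013, ẋ = -4.2746

phase 1: p=0.0277, T=0.531, ωT=1.736795, cosh=2.927598, sinh=2.751514; start (x,ẋ)=(-0.032200, -0.281400) → end (x,ẋ)=(-0.384387, -1.362905)
phase 2: p=0.1463, T=0.315, ωT=1.030302, cosh=1.579406, sinh=1.222506; start (x,ẋ)=(-0.384387, -1.362905) → end (x,ẋ)=(-1.201274, -4.274570)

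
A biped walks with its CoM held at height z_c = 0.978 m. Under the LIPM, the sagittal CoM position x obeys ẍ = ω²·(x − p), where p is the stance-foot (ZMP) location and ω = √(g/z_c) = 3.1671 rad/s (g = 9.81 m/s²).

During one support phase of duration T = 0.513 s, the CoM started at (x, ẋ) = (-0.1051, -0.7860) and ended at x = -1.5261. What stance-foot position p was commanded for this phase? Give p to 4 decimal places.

ωT = 3.1671·0.513 = 1.624722; cosh(ωT) = 2.636988, sinh(ωT) = 2.440021
x(T) = p + (x₀−p)·cosh(ωT) + (ẋ₀/ω)·sinh(ωT) ⇒ p·(1 − cosh) = x(T) − x₀·cosh − (ẋ₀/ω)·sinh
numerator   = -1.5261 − (-0.1051)·2.636988 − (-0.7860/3.1671)·2.440021 = -0.643396
denominator = 1 − 2.636988 = -1.636988
p = -0.643396 / -1.636988 = 0.3930

p = 0.3930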